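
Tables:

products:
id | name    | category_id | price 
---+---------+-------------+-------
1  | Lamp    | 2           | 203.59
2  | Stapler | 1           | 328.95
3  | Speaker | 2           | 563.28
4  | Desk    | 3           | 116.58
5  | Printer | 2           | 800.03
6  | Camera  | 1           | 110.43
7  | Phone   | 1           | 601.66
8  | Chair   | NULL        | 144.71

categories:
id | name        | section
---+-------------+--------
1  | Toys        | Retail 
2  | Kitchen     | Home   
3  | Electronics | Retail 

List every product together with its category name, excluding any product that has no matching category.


INNER JOIN keeps only products rows whose category_id matches an id in categories. Walk through each product:
  - product 1 (Lamp): category_id=2 -> matches Kitchen
  - product 2 (Stapler): category_id=1 -> matches Toys
  - product 3 (Speaker): category_id=2 -> matches Kitchen
  - product 4 (Desk): category_id=3 -> matches Electronics
  - product 5 (Printer): category_id=2 -> matches Kitchen
  - product 6 (Camera): category_id=1 -> matches Toys
  - product 7 (Phone): category_id=1 -> matches Toys
  - product 8 (Chair): category_id=NULL, no match -> dropped
So 1 of 8 rows is dropped.

SQL:
SELECT a.name, b.name AS category
FROM products a
INNER JOIN categories b ON a.category_id = b.id

Result:
name    | category   
--------+------------
Lamp    | Kitchen    
Stapler | Toys       
Speaker | Kitchen    
Desk    | Electronics
Printer | Kitchen    
Camera  | Toys       
Phone   | Toys       


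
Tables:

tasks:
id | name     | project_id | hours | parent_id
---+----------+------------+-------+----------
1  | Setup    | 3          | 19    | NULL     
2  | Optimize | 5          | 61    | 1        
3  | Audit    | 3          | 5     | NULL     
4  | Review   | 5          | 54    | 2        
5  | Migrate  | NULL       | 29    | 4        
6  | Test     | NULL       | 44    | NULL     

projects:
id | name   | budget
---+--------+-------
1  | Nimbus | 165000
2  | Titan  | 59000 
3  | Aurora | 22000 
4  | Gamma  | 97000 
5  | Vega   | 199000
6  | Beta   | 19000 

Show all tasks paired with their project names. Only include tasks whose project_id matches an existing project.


INNER JOIN keeps only tasks rows whose project_id matches an id in projects. Walk through each task:
  - task 1 (Setup): project_id=3 -> matches Aurora
  - task 2 (Optimize): project_id=5 -> matches Vega
  - task 3 (Audit): project_id=3 -> matches Aurora
  - task 4 (Review): project_id=5 -> matches Vega
  - task 5 (Migrate): project_id=NULL, no match -> dropped
  - task 6 (Test): project_id=NULL, no match -> dropped
So 2 of 6 rows are dropped.

SQL:
SELECT a.name, b.name AS project
FROM tasks a
INNER JOIN projects b ON a.project_id = b.id

Result:
name     | project
---------+--------
Setup    | Aurora 
Optimize | Vega   
Audit    | Aurora 
Review   | Vega   


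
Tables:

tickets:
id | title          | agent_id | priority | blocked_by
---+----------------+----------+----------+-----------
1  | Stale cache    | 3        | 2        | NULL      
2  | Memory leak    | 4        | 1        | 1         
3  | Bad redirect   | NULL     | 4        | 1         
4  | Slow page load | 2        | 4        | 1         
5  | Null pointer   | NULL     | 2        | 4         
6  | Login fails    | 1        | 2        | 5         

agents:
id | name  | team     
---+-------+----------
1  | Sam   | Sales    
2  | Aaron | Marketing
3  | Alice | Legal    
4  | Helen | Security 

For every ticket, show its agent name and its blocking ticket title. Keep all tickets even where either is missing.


Two LEFT JOINs from the same base table tickets: one to agents via agent_id, one to tickets itself via blocked_by. Both are LEFT so every ticket is preserved.
Match against agents:
  - ticket 1 (Stale cache): agent_id=3 -> matches Alice
  - ticket 2 (Memory leak): agent_id=4 -> matches Helen
  - ticket 3 (Bad redirect): agent_id=NULL, no match -> kept with NULL
  - ticket 4 (Slow page load): agent_id=2 -> matches Aaron
  - ticket 5 (Null pointer): agent_id=NULL, no match -> kept with NULL
  - ticket 6 (Login fails): agent_id=1 -> matches Sam
Match against tickets (self):
  - ticket 1 (Stale cache): blocked_by=NULL -> NULL
  - ticket 2 (Memory leak): blocked_by=1 -> Stale cache
  - ticket 3 (Bad redirect): blocked_by=1 -> Stale cache
  - ticket 4 (Slow page load): blocked_by=1 -> Stale cache
  - ticket 5 (Null pointer): blocked_by=4 -> Slow page load
  - ticket 6 (Login fails): blocked_by=5 -> Null pointer

SQL:
SELECT a.title, b.name AS agent, c.title AS blocked_by
FROM tickets a
LEFT JOIN agents b ON a.agent_id = b.id
LEFT JOIN tickets c ON a.blocked_by = c.id

Result:
title          | agent | blocked_by    
---------------+-------+---------------
Stale cache    | Alice | NULL          
Memory leak    | Helen | Stale cache   
Bad redirect   | NULL  | Stale cache   
Slow page load | Aaron | Stale cache   
Null pointer   | NULL  | Slow page load
Login fails    | Sam   | Null pointer  


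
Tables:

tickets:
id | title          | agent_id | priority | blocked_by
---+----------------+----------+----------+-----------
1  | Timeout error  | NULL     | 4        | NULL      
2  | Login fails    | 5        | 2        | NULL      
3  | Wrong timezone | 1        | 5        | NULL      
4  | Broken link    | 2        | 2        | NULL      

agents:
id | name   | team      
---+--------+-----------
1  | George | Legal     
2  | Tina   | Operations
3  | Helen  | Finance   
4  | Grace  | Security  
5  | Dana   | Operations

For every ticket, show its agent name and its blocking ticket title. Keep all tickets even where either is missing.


Two LEFT JOINs from the same base table tickets: one to agents via agent_id, one to tickets itself via blocked_by. Both are LEFT so every ticket is preserved.
Match against agents:
  - ticket 1 (Timeout error): agent_id=NULL, no match -> kept with NULL
  - ticket 2 (Login fails): agent_id=5 -> matches Dana
  - ticket 3 (Wrong timezone): agent_id=1 -> matches George
  - ticket 4 (Broken link): agent_id=2 -> matches Tina
Match against tickets (self):
  - ticket 1 (Timeout error): blocked_by=NULL -> NULL
  - ticket 2 (Login fails): blocked_by=NULL -> NULL
  - ticket 3 (Wrong timezone): blocked_by=NULL -> NULL
  - ticket 4 (Broken link): blocked_by=NULL -> NULL

SQL:
SELECT a.title, b.name AS agent, c.title AS blocked_by
FROM tickets a
LEFT JOIN agents b ON a.agent_id = b.id
LEFT JOIN tickets c ON a.blocked_by = c.id

Result:
title          | agent  | blocked_by
---------------+--------+-----------
Timeout error  | NULL   | NULL      
Login fails    | Dana   | NULL      
Wrong timezone | George | NULL      
Broken link    | Tina   | NULL      


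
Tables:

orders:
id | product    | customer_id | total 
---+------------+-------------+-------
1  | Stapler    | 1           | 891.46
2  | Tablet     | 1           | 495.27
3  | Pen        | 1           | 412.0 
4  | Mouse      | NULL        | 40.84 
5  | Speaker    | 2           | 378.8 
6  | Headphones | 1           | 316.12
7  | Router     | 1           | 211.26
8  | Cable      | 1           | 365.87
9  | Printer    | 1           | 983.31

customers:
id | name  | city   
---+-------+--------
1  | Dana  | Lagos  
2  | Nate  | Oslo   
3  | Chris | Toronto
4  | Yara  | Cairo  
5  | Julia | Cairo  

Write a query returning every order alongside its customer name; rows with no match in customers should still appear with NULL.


LEFT JOIN keeps every row from orders (the left table); where customer_id has no match in customers, the customer columns become NULL. Walk through each order:
  - order 1 (Stapler): customer_id=1 -> matches Dana
  - order 2 (Tablet): customer_id=1 -> matches Dana
  - order 3 (Pen): customer_id=1 -> matches Dana
  - order 4 (Mouse): customer_id=NULL, no match -> kept with NULL
  - order 5 (Speaker): customer_id=2 -> matches Nate
  - order 6 (Headphones): customer_id=1 -> matches Dana
  - order 7 (Router): customer_id=1 -> matches Dana
  - order 8 (Cable): customer_id=1 -> matches Dana
  - order 9 (Printer): customer_id=1 -> matches Dana
All 9 rows appear; 1 has NULL customer.

SQL:
SELECT a.product, b.name AS customer
FROM orders a
LEFT JOIN customers b ON a.customer_id = b.id

Result:
product    | customer
-----------+---------
Stapler    | Dana    
Tablet     | Dana    
Pen        | Dana    
Mouse      | NULL    
Speaker    | Nate    
Headphones | Dana    
Router     | Dana    
Cable      | Dana    
Printer    | Dana    


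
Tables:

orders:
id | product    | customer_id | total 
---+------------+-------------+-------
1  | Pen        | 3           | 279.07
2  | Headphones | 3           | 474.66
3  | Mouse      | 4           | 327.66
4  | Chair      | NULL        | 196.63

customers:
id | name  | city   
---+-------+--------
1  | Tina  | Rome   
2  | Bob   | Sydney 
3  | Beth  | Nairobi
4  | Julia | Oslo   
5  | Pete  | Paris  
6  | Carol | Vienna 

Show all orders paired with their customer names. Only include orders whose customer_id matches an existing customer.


INNER JOIN keeps only orders rows whose customer_id matches an id in customers. Walk through each order:
  - order 1 (Pen): customer_id=3 -> matches Beth
  - order 2 (Headphones): customer_id=3 -> matches Beth
  - order 3 (Mouse): customer_id=4 -> matches Julia
  - order 4 (Chair): customer_id=NULL, no match -> dropped
So 1 of 4 rows is dropped.

SQL:
SELECT a.product, b.name AS customer
FROM orders a
INNER JOIN customers b ON a.customer_id = b.id

Result:
product    | customer
-----------+---------
Pen        | Beth    
Headphones | Beth    
Mouse      | Julia   


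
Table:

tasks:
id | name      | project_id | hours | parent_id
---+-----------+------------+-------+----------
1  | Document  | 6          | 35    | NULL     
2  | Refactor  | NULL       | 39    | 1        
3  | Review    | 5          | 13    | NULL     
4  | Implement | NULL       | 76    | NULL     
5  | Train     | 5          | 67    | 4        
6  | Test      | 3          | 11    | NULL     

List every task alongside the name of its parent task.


This is a self-join: tasks is joined to a second copy of itself, matching each row's parent_id to another row's id. Use LEFT JOIN so rows with parent_id=NULL are kept.
  - task 1 (Document): parent_id=NULL -> NULL
  - task 2 (Refactor): parent_id=1 -> Document
  - task 3 (Review): parent_id=NULL -> NULL
  - task 4 (Implement): parent_id=NULL -> NULL
  - task 5 (Train): parent_id=4 -> Implement
  - task 6 (Test): parent_id=NULL -> NULL

SQL:
SELECT a.name AS item, b.name AS parent
FROM tasks a
LEFT JOIN tasks b ON a.parent_id = b.id

Result:
item      | parent   
----------+----------
Document  | NULL     
Refactor  | Document 
Review    | NULL     
Implement | NULL     
Train     | Implement
Test      | NULL     


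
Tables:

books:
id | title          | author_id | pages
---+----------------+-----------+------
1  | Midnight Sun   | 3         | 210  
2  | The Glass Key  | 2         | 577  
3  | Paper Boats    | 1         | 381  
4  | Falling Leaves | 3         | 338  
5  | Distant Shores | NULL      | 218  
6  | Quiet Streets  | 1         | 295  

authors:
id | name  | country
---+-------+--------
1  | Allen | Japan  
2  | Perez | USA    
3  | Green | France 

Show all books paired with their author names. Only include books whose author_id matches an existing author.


INNER JOIN keeps only books rows whose author_id matches an id in authors. Walk through each book:
  - book 1 (Midnight Sun): author_id=3 -> matches Green
  - book 2 (The Glass Key): author_id=2 -> matches Perez
  - book 3 (Paper Boats): author_id=1 -> matches Allen
  - book 4 (Falling Leaves): author_id=3 -> matches Green
  - book 5 (Distant Shores): author_id=NULL, no match -> dropped
  - book 6 (Quiet Streets): author_id=1 -> matches Allen
So 1 of 6 rows is dropped.

SQL:
SELECT a.title, b.name AS author
FROM books a
INNER JOIN authors b ON a.author_id = b.id

Result:
title          | author
---------------+-------
Midnight Sun   | Green 
The Glass Key  | Perez 
Paper Boats    | Allen 
Falling Leaves | Green 
Quiet Streets  | Allen 


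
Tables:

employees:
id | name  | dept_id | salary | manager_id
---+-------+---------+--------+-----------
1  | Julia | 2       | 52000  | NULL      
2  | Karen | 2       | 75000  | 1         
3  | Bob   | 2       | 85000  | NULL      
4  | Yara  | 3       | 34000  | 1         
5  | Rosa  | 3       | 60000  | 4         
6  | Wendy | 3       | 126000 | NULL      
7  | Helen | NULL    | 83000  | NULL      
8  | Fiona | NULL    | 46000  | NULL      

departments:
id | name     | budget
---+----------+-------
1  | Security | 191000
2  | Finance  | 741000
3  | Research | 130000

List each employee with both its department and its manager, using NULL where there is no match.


Two LEFT JOINs from the same base table employees: one to departments via dept_id, one to employees itself via manager_id. Both are LEFT so every employee is preserved.
Match against departments:
  - employee 1 (Julia): dept_id=2 -> matches Finance
  - employee 2 (Karen): dept_id=2 -> matches Finance
  - employee 3 (Bob): dept_id=2 -> matches Finance
  - employee 4 (Yara): dept_id=3 -> matches Research
  - employee 5 (Rosa): dept_id=3 -> matches Research
  - employee 6 (Wendy): dept_id=3 -> matches Research
  - employee 7 (Helen): dept_id=NULL, no match -> kept with NULL
  - employee 8 (Fiona): dept_id=NULL, no match -> kept with NULL
Match against employees (self):
  - employee 1 (Julia): manager_id=NULL -> NULL
  - employee 2 (Karen): manager_id=1 -> Julia
  - employee 3 (Bob): manager_id=NULL -> NULL
  - employee 4 (Yara): manager_id=1 -> Julia
  - employee 5 (Rosa): manager_id=4 -> Yara
  - employee 6 (Wendy): manager_id=NULL -> NULL
  - employee 7 (Helen): manager_id=NULL -> NULL
  - employee 8 (Fiona): manager_id=NULL -> NULL

SQL:
SELECT a.name, b.name AS department, c.name AS manager
FROM employees a
LEFT JOIN departments b ON a.dept_id = b.id
LEFT JOIN employees c ON a.manager_id = c.id

Result:
name  | department | manager
------+------------+--------
Julia | Finance    | NULL   
Karen | Finance    | Julia  
Bob   | Finance    | NULL   
Yara  | Research   | Julia  
Rosa  | Research   | Yara   
Wendy | Research   | NULL   
Helen | NULL       | NULL   
Fiona | NULL       | NULL   


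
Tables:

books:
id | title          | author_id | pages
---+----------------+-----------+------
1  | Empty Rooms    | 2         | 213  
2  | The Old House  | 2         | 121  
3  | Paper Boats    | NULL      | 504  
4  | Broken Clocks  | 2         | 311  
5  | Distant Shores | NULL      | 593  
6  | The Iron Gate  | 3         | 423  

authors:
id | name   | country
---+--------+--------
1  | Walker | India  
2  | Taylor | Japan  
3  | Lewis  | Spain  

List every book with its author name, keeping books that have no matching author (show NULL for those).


LEFT JOIN keeps every row from books (the left table); where author_id has no match in authors, the author columns become NULL. Walk through each book:
  - book 1 (Empty Rooms): author_id=2 -> matches Taylor
  - book 2 (The Old House): author_id=2 -> matches Taylor
  - book 3 (Paper Boats): author_id=NULL, no match -> kept with NULL
  - book 4 (Broken Clocks): author_id=2 -> matches Taylor
  - book 5 (Distant Shores): author_id=NULL, no match -> kept with NULL
  - book 6 (The Iron Gate): author_id=3 -> matches Lewis
All 6 rows appear; 2 have NULL author.

SQL:
SELECT a.title, b.name AS author
FROM books a
LEFT JOIN authors b ON a.author_id = b.id

Result:
title          | author
---------------+-------
Empty Rooms    | Taylor
The Old House  | Taylor
Paper Boats    | NULL  
Broken Clocks  | Taylor
Distant Shores | NULL  
The Iron Gate  | Lewis 


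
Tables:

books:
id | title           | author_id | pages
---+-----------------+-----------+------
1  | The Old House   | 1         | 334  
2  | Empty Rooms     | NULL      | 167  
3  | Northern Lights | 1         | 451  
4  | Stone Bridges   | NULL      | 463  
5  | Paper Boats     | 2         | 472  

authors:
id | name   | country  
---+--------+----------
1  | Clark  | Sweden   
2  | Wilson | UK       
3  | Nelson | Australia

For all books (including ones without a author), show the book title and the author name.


LEFT JOIN keeps every row from books (the left table); where author_id has no match in authors, the author columns become NULL. Walk through each book:
  - book 1 (The Old House): author_id=1 -> matches Clark
  - book 2 (Empty Rooms): author_id=NULL, no match -> kept with NULL
  - book 3 (Northern Lights): author_id=1 -> matches Clark
  - book 4 (Stone Bridges): author_id=NULL, no match -> kept with NULL
  - book 5 (Paper Boats): author_id=2 -> matches Wilson
All 5 rows appear; 2 have NULL author.

SQL:
SELECT a.title, b.name AS author
FROM books a
LEFT JOIN authors b ON a.author_id = b.id

Result:
title           | author
----------------+-------
The Old House   | Clark 
Empty Rooms     | NULL  
Northern Lights | Clark 
Stone Bridges   | NULL  
Paper Boats     | Wilson


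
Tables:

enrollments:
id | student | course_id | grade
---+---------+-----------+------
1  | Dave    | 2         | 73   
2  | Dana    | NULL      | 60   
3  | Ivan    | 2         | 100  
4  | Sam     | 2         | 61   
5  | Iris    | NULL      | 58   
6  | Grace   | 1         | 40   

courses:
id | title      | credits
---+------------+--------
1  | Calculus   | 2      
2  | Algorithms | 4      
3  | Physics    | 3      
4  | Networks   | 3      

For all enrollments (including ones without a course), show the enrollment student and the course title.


LEFT JOIN keeps every row from enrollments (the left table); where course_id has no match in courses, the course columns become NULL. Walk through each enrollment:
  - enrollment 1 (Dave): course_id=2 -> matches Algorithms
  - enrollment 2 (Dana): course_id=NULL, no match -> kept with NULL
  - enrollment 3 (Ivan): course_id=2 -> matches Algorithms
  - enrollment 4 (Sam): course_id=2 -> matches Algorithms
  - enrollment 5 (Iris): course_id=NULL, no match -> kept with NULL
  - enrollment 6 (Grace): course_id=1 -> matches Calculus
All 6 rows appear; 2 have NULL course.

SQL:
SELECT a.student, b.title AS course
FROM enrollments a
LEFT JOIN courses b ON a.course_id = b.id

Result:
student | course    
--------+-----------
Dave    | Algorithms
Dana    | NULL      
Ivan    | Algorithms
Sam     | Algorithms
Iris    | NULL      
Grace   | Calculus  


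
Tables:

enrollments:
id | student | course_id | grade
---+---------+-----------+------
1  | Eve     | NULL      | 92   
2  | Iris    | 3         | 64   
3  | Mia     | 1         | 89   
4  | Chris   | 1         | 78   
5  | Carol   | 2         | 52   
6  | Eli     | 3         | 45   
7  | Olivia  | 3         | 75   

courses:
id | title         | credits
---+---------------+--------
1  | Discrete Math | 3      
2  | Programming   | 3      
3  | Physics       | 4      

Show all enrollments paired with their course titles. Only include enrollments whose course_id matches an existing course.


INNER JOIN keeps only enrollments rows whose course_id matches an id in courses. Walk through each enrollment:
  - enrollment 1 (Eve): course_id=NULL, no match -> dropped
  - enrollment 2 (Iris): course_id=3 -> matches Physics
  - enrollment 3 (Mia): course_id=1 -> matches Discrete Math
  - enrollment 4 (Chris): course_id=1 -> matches Discrete Math
  - enrollment 5 (Carol): course_id=2 -> matches Programming
  - enrollment 6 (Eli): course_id=3 -> matches Physics
  - enrollment 7 (Olivia): course_id=3 -> matches Physics
So 1 of 7 rows is dropped.

SQL:
SELECT a.student, b.title AS course
FROM enrollments a
INNER JOIN courses b ON a.course_id = b.id

Result:
student | course       
--------+--------------
Iris    | Physics      
Mia     | Discrete Math
Chris   | Discrete Math
Carol   | Programming  
Eli     | Physics      
Olivia  | Physics      


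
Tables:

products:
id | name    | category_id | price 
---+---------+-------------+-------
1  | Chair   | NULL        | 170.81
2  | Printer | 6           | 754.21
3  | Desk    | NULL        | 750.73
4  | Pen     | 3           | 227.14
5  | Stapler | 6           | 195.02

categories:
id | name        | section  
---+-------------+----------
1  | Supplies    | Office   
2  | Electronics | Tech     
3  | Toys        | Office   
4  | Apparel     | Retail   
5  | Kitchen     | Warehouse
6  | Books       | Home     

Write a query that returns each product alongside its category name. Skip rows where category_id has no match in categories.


INNER JOIN keeps only products rows whose category_id matches an id in categories. Walk through each product:
  - product 1 (Chair): category_id=NULL, no match -> dropped
  - product 2 (Printer): category_id=6 -> matches Books
  - product 3 (Desk): category_id=NULL, no match -> dropped
  - product 4 (Pen): category_id=3 -> matches Toys
  - product 5 (Stapler): category_id=6 -> matches Books
So 2 of 5 rows are dropped.

SQL:
SELECT a.name, b.name AS category
FROM products a
INNER JOIN categories b ON a.category_id = b.id

Result:
name    | category
--------+---------
Printer | Books   
Pen     | Toys    
Stapler | Books   


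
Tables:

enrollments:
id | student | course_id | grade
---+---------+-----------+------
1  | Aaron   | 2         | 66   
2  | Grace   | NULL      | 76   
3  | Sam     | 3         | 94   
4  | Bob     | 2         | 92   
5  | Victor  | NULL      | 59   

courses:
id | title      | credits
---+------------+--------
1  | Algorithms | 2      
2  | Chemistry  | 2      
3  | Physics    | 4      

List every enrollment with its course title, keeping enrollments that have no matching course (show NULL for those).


LEFT JOIN keeps every row from enrollments (the left table); where course_id has no match in courses, the course columns become NULL. Walk through each enrollment:
  - enrollment 1 (Aaron): course_id=2 -> matches Chemistry
  - enrollment 2 (Grace): course_id=NULL, no match -> kept with NULL
  - enrollment 3 (Sam): course_id=3 -> matches Physics
  - enrollment 4 (Bob): course_id=2 -> matches Chemistry
  - enrollment 5 (Victor): course_id=NULL, no match -> kept with NULL
All 5 rows appear; 2 have NULL course.

SQL:
SELECT a.student, b.title AS course
FROM enrollments a
LEFT JOIN courses b ON a.course_id = b.id

Result:
student | course   
--------+----------
Aaron   | Chemistry
Grace   | NULL     
Sam     | Physics  
Bob     | Chemistry
Victor  | NULL     


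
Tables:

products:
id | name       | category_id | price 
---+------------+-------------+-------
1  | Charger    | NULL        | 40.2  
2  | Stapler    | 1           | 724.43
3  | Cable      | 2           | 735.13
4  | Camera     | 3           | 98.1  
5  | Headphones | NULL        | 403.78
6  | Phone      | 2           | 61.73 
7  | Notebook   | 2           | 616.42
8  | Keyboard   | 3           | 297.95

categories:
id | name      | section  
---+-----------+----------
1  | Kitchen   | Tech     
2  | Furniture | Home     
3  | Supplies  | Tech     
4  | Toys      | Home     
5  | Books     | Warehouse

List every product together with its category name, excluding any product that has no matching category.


INNER JOIN keeps only products rows whose category_id matches an id in categories. Walk through each product:
  - product 1 (Charger): category_id=NULL, no match -> dropped
  - product 2 (Stapler): category_id=1 -> matches Kitchen
  - product 3 (Cable): category_id=2 -> matches Furniture
  - product 4 (Camera): category_id=3 -> matches Supplies
  - product 5 (Headphones): category_id=NULL, no match -> dropped
  - product 6 (Phone): category_id=2 -> matches Furniture
  - product 7 (Notebook): category_id=2 -> matches Furniture
  - product 8 (Keyboard): category_id=3 -> matches Supplies
So 2 of 8 rows are dropped.

SQL:
SELECT a.name, b.name AS category
FROM products a
INNER JOIN categories b ON a.category_id = b.id

Result:
name     | category 
---------+----------
Stapler  | Kitchen  
Cable    | Furniture
Camera   | Supplies 
Phone    | Furniture
Notebook | Furniture
Keyboard | Supplies 


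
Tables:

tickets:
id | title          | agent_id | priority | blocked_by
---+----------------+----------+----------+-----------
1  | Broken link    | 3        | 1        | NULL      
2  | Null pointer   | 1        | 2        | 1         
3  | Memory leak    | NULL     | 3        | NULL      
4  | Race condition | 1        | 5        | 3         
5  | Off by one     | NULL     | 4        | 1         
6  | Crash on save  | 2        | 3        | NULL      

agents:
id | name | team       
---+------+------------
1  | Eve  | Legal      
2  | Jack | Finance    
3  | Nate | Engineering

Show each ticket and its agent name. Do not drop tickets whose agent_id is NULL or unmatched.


LEFT JOIN keeps every row from tickets (the left table); where agent_id has no match in agents, the agent columns become NULL. Walk through each ticket:
  - ticket 1 (Broken link): agent_id=3 -> matches Nate
  - ticket 2 (Null pointer): agent_id=1 -> matches Eve
  - ticket 3 (Memory leak): agent_id=NULL, no match -> kept with NULL
  - ticket 4 (Race condition): agent_id=1 -> matches Eve
  - ticket 5 (Off by one): agent_id=NULL, no match -> kept with NULL
  - ticket 6 (Crash on save): agent_id=2 -> matches Jack
All 6 rows appear; 2 have NULL agent.

SQL:
SELECT a.title, b.name AS agent
FROM tickets a
LEFT JOIN agents b ON a.agent_id = b.id

Result:
title          | agent
---------------+------
Broken link    | Nate 
Null pointer   | Eve  
Memory leak    | NULL 
Race condition | Eve  
Off by one     | NULL 
Crash on save  | Jack 


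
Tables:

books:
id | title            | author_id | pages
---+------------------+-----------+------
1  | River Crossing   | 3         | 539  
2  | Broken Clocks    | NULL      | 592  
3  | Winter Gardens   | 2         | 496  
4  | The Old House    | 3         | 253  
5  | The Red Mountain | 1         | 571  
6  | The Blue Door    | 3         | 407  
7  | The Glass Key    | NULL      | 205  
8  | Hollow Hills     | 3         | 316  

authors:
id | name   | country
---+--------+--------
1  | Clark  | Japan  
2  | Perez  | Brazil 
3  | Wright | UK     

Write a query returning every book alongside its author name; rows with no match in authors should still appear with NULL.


LEFT JOIN keeps every row from books (the left table); where author_id has no match in authors, the author columns become NULL. Walk through each book:
  - book 1 (River Crossing): author_id=3 -> matches Wright
  - book 2 (Broken Clocks): author_id=NULL, no match -> kept with NULL
  - book 3 (Winter Gardens): author_id=2 -> matches Perez
  - book 4 (The Old House): author_id=3 -> matches Wright
  - book 5 (The Red Mountain): author_id=1 -> matches Clark
  - book 6 (The Blue Door): author_id=3 -> matches Wright
  - book 7 (The Glass Key): author_id=NULL, no match -> kept with NULL
  - book 8 (Hollow Hills): author_id=3 -> matches Wright
All 8 rows appear; 2 have NULL author.

SQL:
SELECT a.title, b.name AS author
FROM books a
LEFT JOIN authors b ON a.author_id = b.id

Result:
title            | author
-----------------+-------
River Crossing   | Wright
Broken Clocks    | NULL  
Winter Gardens   | Perez 
The Old House    | Wright
The Red Mountain | Clark 
The Blue Door    | Wright
The Glass Key    | NULL  
Hollow Hills     | Wright


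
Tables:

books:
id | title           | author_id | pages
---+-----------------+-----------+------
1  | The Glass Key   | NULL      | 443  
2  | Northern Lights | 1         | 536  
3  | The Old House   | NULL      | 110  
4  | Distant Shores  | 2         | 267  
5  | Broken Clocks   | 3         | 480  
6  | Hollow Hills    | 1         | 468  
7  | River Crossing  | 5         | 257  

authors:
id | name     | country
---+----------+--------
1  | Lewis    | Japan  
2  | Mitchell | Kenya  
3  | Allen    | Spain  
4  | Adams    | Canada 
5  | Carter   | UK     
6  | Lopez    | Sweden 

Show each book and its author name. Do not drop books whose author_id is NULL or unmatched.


LEFT JOIN keeps every row from books (the left table); where author_id has no match in authors, the author columns become NULL. Walk through each book:
  - book 1 (The Glass Key): author_id=NULL, no match -> kept with NULL
  - book 2 (Northern Lights): author_id=1 -> matches Lewis
  - book 3 (The Old House): author_id=NULL, no match -> kept with NULL
  - book 4 (Distant Shores): author_id=2 -> matches Mitchell
  - book 5 (Broken Clocks): author_id=3 -> matches Allen
  - book 6 (Hollow Hills): author_id=1 -> matches Lewis
  - book 7 (River Crossing): author_id=5 -> matches Carter
All 7 rows appear; 2 have NULL author.

SQL:
SELECT a.title, b.name AS author
FROM books a
LEFT JOIN authors b ON a.author_id = b.id

Result:
title           | author  
----------------+---------
The Glass Key   | NULL    
Northern Lights | Lewis   
The Old House   | NULL    
Distant Shores  | Mitchell
Broken Clocks   | Allen   
Hollow Hills    | Lewis   
River Crossing  | Carter  


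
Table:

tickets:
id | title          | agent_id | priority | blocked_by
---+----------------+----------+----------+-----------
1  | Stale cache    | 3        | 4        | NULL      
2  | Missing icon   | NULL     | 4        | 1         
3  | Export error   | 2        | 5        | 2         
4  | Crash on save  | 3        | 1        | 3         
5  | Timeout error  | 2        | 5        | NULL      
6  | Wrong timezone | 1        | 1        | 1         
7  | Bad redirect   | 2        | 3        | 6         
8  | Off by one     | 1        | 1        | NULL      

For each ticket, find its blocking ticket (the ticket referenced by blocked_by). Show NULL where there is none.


This is a self-join: tickets is joined to a second copy of itself, matching each row's blocked_by to another row's id. Use LEFT JOIN so rows with blocked_by=NULL are kept.
  - ticket 1 (Stale cache): blocked_by=NULL -> NULL
  - ticket 2 (Missing icon): blocked_by=1 -> Stale cache
  - ticket 3 (Export error): blocked_by=2 -> Missing icon
  - ticket 4 (Crash on save): blocked_by=3 -> Export error
  - ticket 5 (Timeout error): blocked_by=NULL -> NULL
  - ticket 6 (Wrong timezone): blocked_by=1 -> Stale cache
  - ticket 7 (Bad redirect): blocked_by=6 -> Wrong timezone
  - ticket 8 (Off by one): blocked_by=NULL -> NULL

SQL:
SELECT a.title AS item, b.title AS blocked_by
FROM tickets a
LEFT JOIN tickets b ON a.blocked_by = b.id

Result:
item           | blocked_by    
---------------+---------------
Stale cache    | NULL          
Missing icon   | Stale cache   
Export error   | Missing icon  
Crash on save  | Export error  
Timeout error  | NULL          
Wrong timezone | Stale cache   
Bad redirect   | Wrong timezone
Off by one     | NULL          


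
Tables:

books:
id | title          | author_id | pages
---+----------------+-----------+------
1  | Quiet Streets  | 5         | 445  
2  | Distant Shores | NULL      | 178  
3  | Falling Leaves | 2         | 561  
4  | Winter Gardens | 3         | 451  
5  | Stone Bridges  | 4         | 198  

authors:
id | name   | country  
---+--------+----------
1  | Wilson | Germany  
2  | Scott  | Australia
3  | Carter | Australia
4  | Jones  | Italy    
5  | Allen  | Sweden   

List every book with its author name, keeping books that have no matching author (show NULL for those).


LEFT JOIN keeps every row from books (the left table); where author_id has no match in authors, the author columns become NULL. Walk through each book:
  - book 1 (Quiet Streets): author_id=5 -> matches Allen
  - book 2 (Distant Shores): author_id=NULL, no match -> kept with NULL
  - book 3 (Falling Leaves): author_id=2 -> matches Scott
  - book 4 (Winter Gardens): author_id=3 -> matches Carter
  - book 5 (Stone Bridges): author_id=4 -> matches Jones
All 5 rows appear; 1 has NULL author.

SQL:
SELECT a.title, b.name AS author
FROM books a
LEFT JOIN authors b ON a.author_id = b.id

Result:
title          | author
---------------+-------
Quiet Streets  | Allen 
Distant Shores | NULL  
Falling Leaves | Scott 
Winter Gardens | Carter
Stone Bridges  | Jones 


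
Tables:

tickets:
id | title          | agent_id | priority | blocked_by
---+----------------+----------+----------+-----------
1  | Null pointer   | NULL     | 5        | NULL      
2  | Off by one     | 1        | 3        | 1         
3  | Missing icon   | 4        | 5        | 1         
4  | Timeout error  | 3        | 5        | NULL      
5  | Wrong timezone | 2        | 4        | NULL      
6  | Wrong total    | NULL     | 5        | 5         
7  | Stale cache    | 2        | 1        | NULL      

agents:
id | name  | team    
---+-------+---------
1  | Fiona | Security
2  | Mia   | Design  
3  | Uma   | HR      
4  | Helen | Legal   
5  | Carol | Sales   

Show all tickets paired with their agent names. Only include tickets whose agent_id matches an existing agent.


INNER JOIN keeps only tickets rows whose agent_id matches an id in agents. Walk through each ticket:
  - ticket 1 (Null pointer): agent_id=NULL, no match -> dropped
  - ticket 2 (Off by one): agent_id=1 -> matches Fiona
  - ticket 3 (Missing icon): agent_id=4 -> matches Helen
  - ticket 4 (Timeout error): agent_id=3 -> matches Uma
  - ticket 5 (Wrong timezone): agent_id=2 -> matches Mia
  - ticket 6 (Wrong total): agent_id=NULL, no match -> dropped
  - ticket 7 (Stale cache): agent_id=2 -> matches Mia
So 2 of 7 rows are dropped.

SQL:
SELECT a.title, b.name AS agent
FROM tickets a
INNER JOIN agents b ON a.agent_id = b.id

Result:
title          | agent
---------------+------
Off by one     | Fiona
Missing icon   | Helen
Timeout error  | Uma  
Wrong timezone | Mia  
Stale cache    | Mia  


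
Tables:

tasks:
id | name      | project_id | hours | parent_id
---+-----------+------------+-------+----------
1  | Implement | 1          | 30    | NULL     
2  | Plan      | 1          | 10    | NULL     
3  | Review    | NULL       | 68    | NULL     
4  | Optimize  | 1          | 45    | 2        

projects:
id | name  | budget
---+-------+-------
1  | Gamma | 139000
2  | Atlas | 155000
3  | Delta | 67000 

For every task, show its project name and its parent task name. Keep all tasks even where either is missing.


Two LEFT JOINs from the same base table tasks: one to projects via project_id, one to tasks itself via parent_id. Both are LEFT so every task is preserved.
Match against projects:
  - task 1 (Implement): project_id=1 -> matches Gamma
  - task 2 (Plan): project_id=1 -> matches Gamma
  - task 3 (Review): project_id=NULL, no match -> kept with NULL
  - task 4 (Optimize): project_id=1 -> matches Gamma
Match against tasks (self):
  - task 1 (Implement): parent_id=NULL -> NULL
  - task 2 (Plan): parent_id=NULL -> NULL
  - task 3 (Review): parent_id=NULL -> NULL
  - task 4 (Optimize): parent_id=2 -> Plan

SQL:
SELECT a.name, b.name AS project, c.name AS parent
FROM tasks a
LEFT JOIN projects b ON a.project_id = b.id
LEFT JOIN tasks c ON a.parent_id = c.id

Result:
name      | project | parent
----------+---------+-------
Implement | Gamma   | NULL  
Plan      | Gamma   | NULL  
Review    | NULL    | NULL  
Optimize  | Gamma   | Plan  


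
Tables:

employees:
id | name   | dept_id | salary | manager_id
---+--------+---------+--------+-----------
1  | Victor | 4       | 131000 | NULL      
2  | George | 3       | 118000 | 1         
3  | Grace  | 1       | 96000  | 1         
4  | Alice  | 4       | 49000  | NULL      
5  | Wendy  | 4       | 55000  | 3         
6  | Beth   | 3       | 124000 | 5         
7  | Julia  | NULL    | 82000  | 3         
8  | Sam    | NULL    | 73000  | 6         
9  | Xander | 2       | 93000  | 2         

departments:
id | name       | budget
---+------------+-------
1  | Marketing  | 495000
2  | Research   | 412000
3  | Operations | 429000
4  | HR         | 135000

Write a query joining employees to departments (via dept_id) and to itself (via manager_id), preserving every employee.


Two LEFT JOINs from the same base table employees: one to departments via dept_id, one to employees itself via manager_id. Both are LEFT so every employee is preserved.
Match against departments:
  - employee 1 (Victor): dept_id=4 -> matches HR
  - employee 2 (George): dept_id=3 -> matches Operations
  - employee 3 (Grace): dept_id=1 -> matches Marketing
  - employee 4 (Alice): dept_id=4 -> matches HR
  - employee 5 (Wendy): dept_id=4 -> matches HR
  - employee 6 (Beth): dept_id=3 -> matches Operations
  - employee 7 (Julia): dept_id=NULL, no match -> kept with NULL
  - employee 8 (Sam): dept_id=NULL, no match -> kept with NULL
  - employee 9 (Xander): dept_id=2 -> matches Research
Match against employees (self):
  - employee 1 (Victor): manager_id=NULL -> NULL
  - employee 2 (George): manager_id=1 -> Victor
  - employee 3 (Grace): manager_id=1 -> Victor
  - employee 4 (Alice): manager_id=NULL -> NULL
  - employee 5 (Wendy): manager_id=3 -> Grace
  - employee 6 (Beth): manager_id=5 -> Wendy
  - employee 7 (Julia): manager_id=3 -> Grace
  - employee 8 (Sam): manager_id=6 -> Beth
  - employee 9 (Xander): manager_id=2 -> George

SQL:
SELECT a.name, b.name AS department, c.name AS manager
FROM employees a
LEFT JOIN departments b ON a.dept_id = b.id
LEFT JOIN employees c ON a.manager_id = c.id

Result:
name   | department | manager
-------+------------+--------
Victor | HR         | NULL   
George | Operations | Victor 
Grace  | Marketing  | Victor 
Alice  | HR         | NULL   
Wendy  | HR         | Grace  
Beth   | Operations | Wendy  
Julia  | NULL       | Grace  
Sam    | NULL       | Beth   
Xander | Research   | George 


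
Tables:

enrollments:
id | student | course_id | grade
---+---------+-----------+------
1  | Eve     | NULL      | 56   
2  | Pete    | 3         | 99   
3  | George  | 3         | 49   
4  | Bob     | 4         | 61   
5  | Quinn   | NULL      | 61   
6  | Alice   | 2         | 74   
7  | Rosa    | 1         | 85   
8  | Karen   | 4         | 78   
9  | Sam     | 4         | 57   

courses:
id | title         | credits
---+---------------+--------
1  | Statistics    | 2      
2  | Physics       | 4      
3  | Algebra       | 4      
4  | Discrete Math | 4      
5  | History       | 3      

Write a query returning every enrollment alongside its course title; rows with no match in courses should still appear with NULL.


LEFT JOIN keeps every row from enrollments (the left table); where course_id has no match in courses, the course columns become NULL. Walk through each enrollment:
  - enrollment 1 (Eve): course_id=NULL, no match -> kept with NULL
  - enrollment 2 (Pete): course_id=3 -> matches Algebra
  - enrollment 3 (George): course_id=3 -> matches Algebra
  - enrollment 4 (Bob): course_id=4 -> matches Discrete Math
  - enrollment 5 (Quinn): course_id=NULL, no match -> kept with NULL
  - enrollment 6 (Alice): course_id=2 -> matches Physics
  - enrollment 7 (Rosa): course_id=1 -> matches Statistics
  - enrollment 8 (Karen): course_id=4 -> matches Discrete Math
  - enrollment 9 (Sam): course_id=4 -> matches Discrete Math
All 9 rows appear; 2 have NULL course.

SQL:
SELECT a.student, b.title AS course
FROM enrollments a
LEFT JOIN courses b ON a.course_id = b.id

Result:
student | course       
--------+--------------
Eve     | NULL         
Pete    | Algebra      
George  | Algebra      
Bob     | Discrete Math
Quinn   | NULL         
Alice   | Physics      
Rosa    | Statistics   
Karen   | Discrete Math
Sam     | Discrete Math


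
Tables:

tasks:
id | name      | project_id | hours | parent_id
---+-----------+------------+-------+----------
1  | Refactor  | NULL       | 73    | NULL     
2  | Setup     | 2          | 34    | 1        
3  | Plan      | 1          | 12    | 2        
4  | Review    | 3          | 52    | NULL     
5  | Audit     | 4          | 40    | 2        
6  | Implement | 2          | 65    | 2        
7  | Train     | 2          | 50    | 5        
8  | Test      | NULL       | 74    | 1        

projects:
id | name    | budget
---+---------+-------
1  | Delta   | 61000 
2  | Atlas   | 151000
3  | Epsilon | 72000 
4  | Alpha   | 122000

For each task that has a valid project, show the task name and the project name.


INNER JOIN keeps only tasks rows whose project_id matches an id in projects. Walk through each task:
  - task 1 (Refactor): project_id=NULL, no match -> dropped
  - task 2 (Setup): project_id=2 -> matches Atlas
  - task 3 (Plan): project_id=1 -> matches Delta
  - task 4 (Review): project_id=3 -> matches Epsilon
  - task 5 (Audit): project_id=4 -> matches Alpha
  - task 6 (Implement): project_id=2 -> matches Atlas
  - task 7 (Train): project_id=2 -> matches Atlas
  - task 8 (Test): project_id=NULL, no match -> dropped
So 2 of 8 rows are dropped.

SQL:
SELECT a.name, b.name AS project
FROM tasks a
INNER JOIN projects b ON a.project_id = b.id

Result:
name      | project
----------+--------
Setup     | Atlas  
Plan      | Delta  
Review    | Epsilon
Audit     | Alpha  
Implement | Atlas  
Train     | Atlas  
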